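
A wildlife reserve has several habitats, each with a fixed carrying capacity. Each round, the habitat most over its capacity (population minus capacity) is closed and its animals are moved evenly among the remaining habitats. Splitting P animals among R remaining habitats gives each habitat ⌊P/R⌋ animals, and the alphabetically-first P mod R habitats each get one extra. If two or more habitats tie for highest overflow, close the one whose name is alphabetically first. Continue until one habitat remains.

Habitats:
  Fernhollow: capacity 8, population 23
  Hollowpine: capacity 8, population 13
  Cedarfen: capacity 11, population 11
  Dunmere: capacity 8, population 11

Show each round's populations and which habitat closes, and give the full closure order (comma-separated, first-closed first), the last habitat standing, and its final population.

Closure order: Fernhollow, Hollowpine, Dunmere
Last habitat: Cedarfen with 58 animals

Round 1: Cedarfen=11 Dunmere=11 Fernhollow=23 Hollowpine=13 → close Fernhollow (overflow 15)
  23÷3 = 7 each, +1 to first 2
Round 2: Cedarfen=19 Dunmere=19 Hollowpine=20 → close Hollowpine (overflow 12)
  20÷2 = 10 each, +1 to first 0
Round 3: Cedarfen=29 Dunmere=29 → close Dunmere (overflow 21)
  29÷1 = 29 each, +1 to first 0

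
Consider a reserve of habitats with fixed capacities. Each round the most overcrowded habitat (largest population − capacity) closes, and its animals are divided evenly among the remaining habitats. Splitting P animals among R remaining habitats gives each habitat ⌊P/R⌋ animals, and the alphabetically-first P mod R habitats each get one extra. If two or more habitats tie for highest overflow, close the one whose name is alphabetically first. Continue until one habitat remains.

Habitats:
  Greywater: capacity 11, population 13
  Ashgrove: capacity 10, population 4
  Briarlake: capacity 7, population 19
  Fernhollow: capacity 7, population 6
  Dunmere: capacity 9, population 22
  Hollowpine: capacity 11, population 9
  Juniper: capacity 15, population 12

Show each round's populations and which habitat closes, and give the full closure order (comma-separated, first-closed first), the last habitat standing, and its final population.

Round 1: Ashgrove=4 Briarlake=19 Dunmere=22 Fernhollow=6 Greywater=13 Hollowpine=9 Juniper=12 → close Dunmere (overflow 13)
  22÷6 = 3 each, +1 to first 4
Round 2: Ashgrove=8 Briarlake=23 Fernhollow=10 Greywater=17 Hollowpine=12 Juniper=15 → close Briarlake (overflow 16)
  23÷5 = 4 each, +1 to first 3
Round 3: Ashgrove=13 Fernhollow=15 Greywater=22 Hollowpine=16 Juniper=19 → close Greywater (overflow 11)
  22÷4 = 5 each, +1 to first 2
Round 4: Ashgrove=19 Fernhollow=21 Hollowpine=21 Juniper=24 → close Fernhollow (overflow 14)
  21÷3 = 7 each, +1 to first 0
Round 5: Ashgrove=26 Hollowpine=28 Juniper=31 → close Hollowpine (overflow 17)
  28÷2 = 14 each, +1 to first 0
Round 6: Ashgrove=40 Juniper=45 → close Ashgrove (overflow 30)
  40÷1 = 40 each, +1 to first 0

Closure order: Dunmere, Briarlake, Greywater, Fernhollow, Hollowpine, Ashgrove
Last habitat: Juniper with 85 animals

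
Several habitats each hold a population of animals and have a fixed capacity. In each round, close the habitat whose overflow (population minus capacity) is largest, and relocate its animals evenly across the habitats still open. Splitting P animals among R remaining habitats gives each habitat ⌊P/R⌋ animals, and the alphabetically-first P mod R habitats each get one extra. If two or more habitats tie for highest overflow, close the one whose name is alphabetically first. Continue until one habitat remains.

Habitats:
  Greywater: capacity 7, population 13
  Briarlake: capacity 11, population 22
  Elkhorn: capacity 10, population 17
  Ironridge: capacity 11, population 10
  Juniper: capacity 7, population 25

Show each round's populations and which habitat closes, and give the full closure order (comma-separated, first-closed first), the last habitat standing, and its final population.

Round 1: Briarlake=22 Elkhorn=17 Greywater=13 Ironridge=10 Juniper=25 → close Juniper (overflow 18)
  25÷4 = 6 each, +1 to first 1
Round 2: Briarlake=29 Elkhorn=23 Greywater=19 Ironridge=16 → close Briarlake (overflow 18)
  29÷3 = 9 each, +1 to first 2
Round 3: Elkhorn=33 Greywater=29 Ironridge=25 → close Elkhorn (overflow 23)
  33÷2 = 16 each, +1 to first 1
Round 4: Greywater=46 Ironridge=41 → close Greywater (overflow 39)
  46÷1 = 46 each, +1 to first 0

Closure order: Juniper, Briarlake, Elkhorn, Greywater
Last habitat: Ironridge with 87 animals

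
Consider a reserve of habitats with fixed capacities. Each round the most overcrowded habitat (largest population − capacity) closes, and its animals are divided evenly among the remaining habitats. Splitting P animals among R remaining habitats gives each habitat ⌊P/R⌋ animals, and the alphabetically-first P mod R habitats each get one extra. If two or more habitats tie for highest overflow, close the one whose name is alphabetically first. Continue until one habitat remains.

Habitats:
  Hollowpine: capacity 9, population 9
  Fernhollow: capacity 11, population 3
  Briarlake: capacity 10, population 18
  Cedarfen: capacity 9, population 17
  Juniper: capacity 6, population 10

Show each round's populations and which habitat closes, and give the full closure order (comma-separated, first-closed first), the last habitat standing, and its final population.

Closure order: Briarlake, Cedarfen, Juniper, Hollowpine
Last habitat: Fernhollow with 57 animals

Round 1: Briarlake=18 Cedarfen=17 Fernhollow=3 Hollowpine=9 Juniper=10 → close Briarlake (overflow 8)
  18÷4 = 4 each, +1 to first 2
Round 2: Cedarfen=22 Fernhollow=8 Hollowpine=13 Juniper=14 → close Cedarfen (overflow 13)
  22÷3 = 7 each, +1 to first 1
Round 3: Fernhollow=16 Hollowpine=20 Juniper=21 → close Juniper (overflow 15)
  21÷2 = 10 each, +1 to first 1
Round 4: Fernhollow=27 Hollowpine=30 → close Hollowpine (overflow 21)
  30÷1 = 30 each, +1 to first 0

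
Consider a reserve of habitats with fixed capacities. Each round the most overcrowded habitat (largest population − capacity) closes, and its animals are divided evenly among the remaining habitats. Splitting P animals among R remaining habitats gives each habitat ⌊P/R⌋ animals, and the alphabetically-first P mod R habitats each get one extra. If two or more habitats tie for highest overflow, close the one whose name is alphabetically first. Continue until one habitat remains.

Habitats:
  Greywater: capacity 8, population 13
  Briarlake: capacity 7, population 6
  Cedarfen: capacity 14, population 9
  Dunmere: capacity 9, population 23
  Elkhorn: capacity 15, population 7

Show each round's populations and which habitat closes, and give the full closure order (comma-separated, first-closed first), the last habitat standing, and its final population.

Round 1: Briarlake=6 Cedarfen=9 Dunmere=23 Elkhorn=7 Greywater=13 → close Dunmere (overflow 14)
  23÷4 = 5 each, +1 to first 3
Round 2: Briarlake=12 Cedarfen=15 Elkhorn=13 Greywater=18 → close Greywater (overflow 10)
  18÷3 = 6 each, +1 to first 0
Round 3: Briarlake=18 Cedarfen=21 Elkhorn=19 → close Briarlake (overflow 11)
  18÷2 = 9 each, +1 to first 0
Round 4: Cedarfen=30 Elkhorn=28 → close Cedarfen (overflow 16)
  30÷1 = 30 each, +1 to first 0

Closure order: Dunmere, Greywater, Briarlake, Cedarfen
Last habitat: Elkhorn with 58 animals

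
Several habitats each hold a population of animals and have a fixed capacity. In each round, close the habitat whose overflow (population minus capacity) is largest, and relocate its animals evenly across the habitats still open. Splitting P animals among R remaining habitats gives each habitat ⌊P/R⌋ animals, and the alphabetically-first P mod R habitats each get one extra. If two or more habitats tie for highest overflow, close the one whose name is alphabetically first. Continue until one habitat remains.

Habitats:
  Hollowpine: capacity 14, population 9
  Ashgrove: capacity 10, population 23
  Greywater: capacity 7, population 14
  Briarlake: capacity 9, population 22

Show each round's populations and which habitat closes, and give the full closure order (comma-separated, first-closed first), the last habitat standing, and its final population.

Closure order: Ashgrove, Briarlake, Greywater
Last habitat: Hollowpine with 68 animals

Round 1: Ashgrove=23 Briarlake=22 Greywater=14 Hollowpine=9 → close Ashgrove (overflow 13)
  23÷3 = 7 each, +1 to first 2
Round 2: Briarlake=30 Greywater=22 Hollowpine=16 → close Briarlake (overflow 21)
  30÷2 = 15 each, +1 to first 0
Round 3: Greywater=37 Hollowpine=31 → close Greywater (overflow 30)
  37÷1 = 37 each, +1 to first 0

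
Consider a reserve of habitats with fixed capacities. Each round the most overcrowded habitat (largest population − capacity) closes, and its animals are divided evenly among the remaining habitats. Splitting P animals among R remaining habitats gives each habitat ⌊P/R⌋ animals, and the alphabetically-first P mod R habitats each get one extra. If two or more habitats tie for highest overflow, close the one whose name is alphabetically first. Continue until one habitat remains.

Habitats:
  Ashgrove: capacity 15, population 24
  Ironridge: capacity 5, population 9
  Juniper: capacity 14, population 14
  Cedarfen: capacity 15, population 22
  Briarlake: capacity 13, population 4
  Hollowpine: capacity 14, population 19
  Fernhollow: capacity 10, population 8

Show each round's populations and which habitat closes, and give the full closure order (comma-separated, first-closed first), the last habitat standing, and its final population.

Closure order: Ashgrove, Cedarfen, Hollowpine, Ironridge, Juniper, Fernhollow
Last habitat: Briarlake with 100 animals

Round 1: Ashgrove=24 Briarlake=4 Cedarfen=22 Fernhollow=8 Hollowpine=19 Ironridge=9 Juniper=14 → close Ashgrove (overflow 9)
  24÷6 = 4 each, +1 to first 0
Round 2: Briarlake=8 Cedarfen=26 Fernhollow=12 Hollowpine=23 Ironridge=13 Juniper=18 → close Cedarfen (overflow 11)
  26÷5 = 5 each, +1 to first 1
Round 3: Briarlake=14 Fernhollow=17 Hollowpine=28 Ironridge=18 Juniper=23 → close Hollowpine (overflow 14)
  28÷4 = 7 each, +1 to first 0
Round 4: Briarlake=21 Fernhollow=24 Ironridge=25 Juniper=30 → close Ironridge (overflow 20)
  25÷3 = 8 each, +1 to first 1
Round 5: Briarlake=30 Fernhollow=32 Juniper=38 → close Juniper (overflow 24)
  38÷2 = 19 each, +1 to first 0
Round 6: Briarlake=49 Fernhollow=51 → close Fernhollow (overflow 41)
  51÷1 = 51 each, +1 to first 0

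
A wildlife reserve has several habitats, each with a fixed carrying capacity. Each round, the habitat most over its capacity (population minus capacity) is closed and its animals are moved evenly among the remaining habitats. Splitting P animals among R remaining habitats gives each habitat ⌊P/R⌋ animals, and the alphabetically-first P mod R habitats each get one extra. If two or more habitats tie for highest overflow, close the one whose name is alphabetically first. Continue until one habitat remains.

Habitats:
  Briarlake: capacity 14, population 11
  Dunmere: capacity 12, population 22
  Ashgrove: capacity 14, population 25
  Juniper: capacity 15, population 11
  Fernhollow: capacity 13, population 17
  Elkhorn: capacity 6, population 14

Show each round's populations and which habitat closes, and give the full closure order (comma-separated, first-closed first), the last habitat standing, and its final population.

Closure order: Ashgrove, Dunmere, Elkhorn, Fernhollow, Briarlake
Last habitat: Juniper with 100 animals

Round 1: Ashgrove=25 Briarlake=11 Dunmere=22 Elkhorn=14 Fernhollow=17 Juniper=11 → close Ashgrove (overflow 11)
  25÷5 = 5 each, +1 to first 0
Round 2: Briarlake=16 Dunmere=27 Elkhorn=19 Fernhollow=22 Juniper=16 → close Dunmere (overflow 15)
  27÷4 = 6 each, +1 to first 3
Round 3: Briarlake=23 Elkhorn=26 Fernhollow=29 Juniper=22 → close Elkhorn (overflow 20)
  26÷3 = 8 each, +1 to first 2
Round 4: Briarlake=32 Fernhollow=38 Juniper=30 → close Fernhollow (overflow 25)
  38÷2 = 19 each, +1 to first 0
Round 5: Briarlake=51 Juniper=49 → close Briarlake (overflow 37)
  51÷1 = 51 each, +1 to first 0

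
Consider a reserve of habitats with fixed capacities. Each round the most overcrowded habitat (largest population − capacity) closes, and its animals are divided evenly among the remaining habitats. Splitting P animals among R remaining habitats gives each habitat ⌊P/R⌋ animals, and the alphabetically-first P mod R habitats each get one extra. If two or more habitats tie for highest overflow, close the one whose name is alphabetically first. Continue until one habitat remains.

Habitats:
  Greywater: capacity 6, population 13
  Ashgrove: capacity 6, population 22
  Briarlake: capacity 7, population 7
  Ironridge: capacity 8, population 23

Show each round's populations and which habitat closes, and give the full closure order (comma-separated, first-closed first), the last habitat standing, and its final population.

Closure order: Ashgrove, Ironridge, Greywater
Last habitat: Briarlake with 65 animals

Round 1: Ashgrove=22 Briarlake=7 Greywater=13 Ironridge=23 → close Ashgrove (overflow 16)
  22÷3 = 7 each, +1 to first 1
Round 2: Briarlake=15 Greywater=20 Ironridge=30 → close Ironridge (overflow 22)
  30÷2 = 15 each, +1 to first 0
Round 3: Briarlake=30 Greywater=35 → close Greywater (overflow 29)
  35÷1 = 35 each, +1 to first 0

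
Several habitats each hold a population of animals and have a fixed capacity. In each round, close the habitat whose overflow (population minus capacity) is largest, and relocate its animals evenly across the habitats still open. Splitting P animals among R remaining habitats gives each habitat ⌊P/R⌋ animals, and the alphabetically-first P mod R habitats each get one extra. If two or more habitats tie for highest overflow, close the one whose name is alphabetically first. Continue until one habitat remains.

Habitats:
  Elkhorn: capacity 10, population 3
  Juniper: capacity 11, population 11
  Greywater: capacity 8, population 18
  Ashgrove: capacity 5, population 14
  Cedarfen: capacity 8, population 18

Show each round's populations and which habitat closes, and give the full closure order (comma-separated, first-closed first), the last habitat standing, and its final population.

Closure order: Cedarfen, Ashgrove, Greywater, Juniper
Last habitat: Elkhorn with 64 animals

Round 1: Ashgrove=14 Cedarfen=18 Elkhorn=3 Greywater=18 Juniper=11 → close Cedarfen (overflow 10)
  18÷4 = 4 each, +1 to first 2
Round 2: Ashgrove=19 Elkhorn=8 Greywater=22 Juniper=15 → close Ashgrove (overflow 14)
  19÷3 = 6 each, +1 to first 1
Round 3: Elkhorn=15 Greywater=28 Juniper=21 → close Greywater (overflow 20)
  28÷2 = 14 each, +1 to first 0
Round 4: Elkhorn=29 Juniper=35 → close Juniper (overflow 24)
  35÷1 = 35 each, +1 to first 0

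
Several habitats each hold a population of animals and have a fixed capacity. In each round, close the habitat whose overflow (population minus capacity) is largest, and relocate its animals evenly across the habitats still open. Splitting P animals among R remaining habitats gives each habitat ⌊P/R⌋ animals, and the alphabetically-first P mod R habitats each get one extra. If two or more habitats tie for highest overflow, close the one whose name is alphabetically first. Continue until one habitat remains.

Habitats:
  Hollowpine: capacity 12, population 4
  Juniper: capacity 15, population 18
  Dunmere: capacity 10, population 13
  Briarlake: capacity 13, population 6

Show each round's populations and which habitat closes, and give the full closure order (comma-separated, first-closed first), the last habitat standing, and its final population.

Closure order: Dunmere, Juniper, Briarlake
Last habitat: Hollowpine with 41 animals

Round 1: Briarlake=6 Dunmere=13 Hollowpine=4 Juniper=18 → close Dunmere (overflow 3)
  13÷3 = 4 each, +1 to first 1
Round 2: Briarlake=11 Hollowpine=8 Juniper=22 → close Juniper (overflow 7)
  22÷2 = 11 each, +1 to first 0
Round 3: Briarlake=22 Hollowpine=19 → close Briarlake (overflow 9)
  22÷1 = 22 each, +1 to first 0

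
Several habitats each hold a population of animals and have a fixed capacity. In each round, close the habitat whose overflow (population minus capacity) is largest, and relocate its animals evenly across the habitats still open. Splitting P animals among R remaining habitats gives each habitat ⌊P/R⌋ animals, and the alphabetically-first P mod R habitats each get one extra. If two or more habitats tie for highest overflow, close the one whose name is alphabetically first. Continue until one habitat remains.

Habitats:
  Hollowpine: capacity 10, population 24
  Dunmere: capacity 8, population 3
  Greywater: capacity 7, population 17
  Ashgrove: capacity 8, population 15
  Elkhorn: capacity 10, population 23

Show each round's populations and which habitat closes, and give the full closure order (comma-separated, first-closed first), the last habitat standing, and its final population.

Round 1: Ashgrove=15 Dunmere=3 Elkhorn=23 Greywater=17 Hollowpine=24 → close Hollowpine (overflow 14)
  24÷4 = 6 each, +1 to first 0
Round 2: Ashgrove=21 Dunmere=9 Elkhorn=29 Greywater=23 → close Elkhorn (overflow 19)
  29÷3 = 9 each, +1 to first 2
Round 3: Ashgrove=31 Dunmere=19 Greywater=32 → close Greywater (overflow 25)
  32÷2 = 16 each, +1 to first 0
Round 4: Ashgrove=47 Dunmere=35 → close Ashgrove (overflow 39)
  47÷1 = 47 each, +1 to first 0

Closure order: Hollowpine, Elkhorn, Greywater, Ashgrove
Last habitat: Dunmere with 82 animals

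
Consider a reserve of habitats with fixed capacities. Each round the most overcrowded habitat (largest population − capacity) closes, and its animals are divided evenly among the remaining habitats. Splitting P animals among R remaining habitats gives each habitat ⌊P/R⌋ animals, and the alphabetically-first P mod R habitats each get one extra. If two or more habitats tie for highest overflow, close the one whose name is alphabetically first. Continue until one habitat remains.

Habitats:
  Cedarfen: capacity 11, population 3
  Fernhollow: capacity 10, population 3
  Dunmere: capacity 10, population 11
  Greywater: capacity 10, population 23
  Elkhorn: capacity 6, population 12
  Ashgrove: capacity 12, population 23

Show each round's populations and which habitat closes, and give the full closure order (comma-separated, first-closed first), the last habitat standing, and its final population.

Closure order: Greywater, Ashgrove, Elkhorn, Dunmere, Cedarfen
Last habitat: Fernhollow with 75 animals

Round 1: Ashgrove=23 Cedarfen=3 Dunmere=11 Elkhorn=12 Fernhollow=3 Greywater=23 → close Greywater (overflow 13)
  23÷5 = 4 each, +1 to first 3
Round 2: Ashgrove=28 Cedarfen=8 Dunmere=16 Elkhorn=16 Fernhollow=7 → close Ashgrove (overflow 16)
  28÷4 = 7 each, +1 to first 0
Round 3: Cedarfen=15 Dunmere=23 Elkhorn=23 Fernhollow=14 → close Elkhorn (overflow 17)
  23÷3 = 7 each, +1 to first 2
Round 4: Cedarfen=23 Dunmere=31 Fernhollow=21 → close Dunmere (overflow 21)
  31÷2 = 15 each, +1 to first 1
Round 5: Cedarfen=39 Fernhollow=36 → close Cedarfen (overflow 28)
  39÷1 = 39 each, +1 to first 0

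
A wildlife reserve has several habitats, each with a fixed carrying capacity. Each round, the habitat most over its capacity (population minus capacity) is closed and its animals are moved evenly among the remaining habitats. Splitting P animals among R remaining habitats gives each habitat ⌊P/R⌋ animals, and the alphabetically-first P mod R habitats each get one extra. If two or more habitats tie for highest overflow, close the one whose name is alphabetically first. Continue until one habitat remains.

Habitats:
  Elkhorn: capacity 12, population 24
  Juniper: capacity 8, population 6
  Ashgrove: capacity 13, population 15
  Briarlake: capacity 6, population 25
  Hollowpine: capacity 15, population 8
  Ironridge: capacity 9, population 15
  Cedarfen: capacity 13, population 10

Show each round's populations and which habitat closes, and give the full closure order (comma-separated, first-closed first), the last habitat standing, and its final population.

Closure order: Briarlake, Elkhorn, Ironridge, Ashgrove, Cedarfen, Juniper
Last habitat: Hollowpine with 103 animals

Round 1: Ashgrove=15 Briarlake=25 Cedarfen=10 Elkhorn=24 Hollowpine=8 Ironridge=15 Juniper=6 → close Briarlake (overflow 19)
  25÷6 = 4 each, +1 to first 1
Round 2: Ashgrove=20 Cedarfen=14 Elkhorn=28 Hollowpine=12 Ironridge=19 Juniper=10 → close Elkhorn (overflow 16)
  28÷5 = 5 each, +1 to first 3
Round 3: Ashgrove=26 Cedarfen=20 Hollowpine=18 Ironridge=24 Juniper=15 → close Ironridge (overflow 15)
  24÷4 = 6 each, +1 to first 0
Round 4: Ashgrove=32 Cedarfen=26 Hollowpine=24 Juniper=21 → close Ashgrove (overflow 19)
  32÷3 = 10 each, +1 to first 2
Round 5: Cedarfen=37 Hollowpine=35 Juniper=31 → close Cedarfen (overflow 24)
  37÷2 = 18 each, +1 to first 1
Round 6: Hollowpine=54 Juniper=49 → close Juniper (overflow 41)
  49÷1 = 49 each, +1 to first 0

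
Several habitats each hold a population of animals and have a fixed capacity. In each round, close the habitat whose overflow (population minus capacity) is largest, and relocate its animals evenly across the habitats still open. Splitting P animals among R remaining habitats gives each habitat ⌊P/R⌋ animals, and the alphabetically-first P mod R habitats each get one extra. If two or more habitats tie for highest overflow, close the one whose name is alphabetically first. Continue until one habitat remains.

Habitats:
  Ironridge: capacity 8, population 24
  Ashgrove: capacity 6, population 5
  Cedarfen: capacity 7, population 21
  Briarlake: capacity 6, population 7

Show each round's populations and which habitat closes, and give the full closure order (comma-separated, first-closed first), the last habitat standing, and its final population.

Round 1: Ashgrove=5 Briarlake=7 Cedarfen=21 Ironridge=24 → close Ironridge (overflow 16)
  24÷3 = 8 each, +1 to first 0
Round 2: Ashgrove=13 Briarlake=15 Cedarfen=29 → close Cedarfen (overflow 22)
  29÷2 = 14 each, +1 to first 1
Round 3: Ashgrove=28 Briarlake=29 → close Briarlake (overflow 23)
  29÷1 = 29 each, +1 to first 0

Closure order: Ironridge, Cedarfen, Briarlake
Last habitat: Ashgrove with 57 animals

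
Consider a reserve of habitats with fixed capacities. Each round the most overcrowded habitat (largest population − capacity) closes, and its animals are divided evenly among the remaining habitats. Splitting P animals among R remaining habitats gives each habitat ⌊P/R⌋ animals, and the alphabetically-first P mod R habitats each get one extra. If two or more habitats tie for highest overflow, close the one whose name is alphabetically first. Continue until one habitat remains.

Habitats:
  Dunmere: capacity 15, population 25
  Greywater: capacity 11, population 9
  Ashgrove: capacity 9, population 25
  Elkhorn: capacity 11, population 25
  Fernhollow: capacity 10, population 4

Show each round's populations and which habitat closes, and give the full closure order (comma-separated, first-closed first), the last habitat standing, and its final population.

Round 1: Ashgrove=25 Dunmere=25 Elkhorn=25 Fernhollow=4 Greywater=9 → close Ashgrove (overflow 16)
  25÷4 = 6 each, +1 to first 1
Round 2: Dunmere=32 Elkhorn=31 Fernhollow=10 Greywater=15 → close Elkhorn (overflow 20)
  31÷3 = 10 each, +1 to first 1
Round 3: Dunmere=43 Fernhollow=20 Greywater=25 → close Dunmere (overflow 28)
  43÷2 = 21 each, +1 to first 1
Round 4: Fernhollow=42 Greywater=46 → close Greywater (overflow 35)
  46÷1 = 46 each, +1 to first 0

Closure order: Ashgrove, Elkhorn, Dunmere, Greywater
Last habitat: Fernhollow with 88 animals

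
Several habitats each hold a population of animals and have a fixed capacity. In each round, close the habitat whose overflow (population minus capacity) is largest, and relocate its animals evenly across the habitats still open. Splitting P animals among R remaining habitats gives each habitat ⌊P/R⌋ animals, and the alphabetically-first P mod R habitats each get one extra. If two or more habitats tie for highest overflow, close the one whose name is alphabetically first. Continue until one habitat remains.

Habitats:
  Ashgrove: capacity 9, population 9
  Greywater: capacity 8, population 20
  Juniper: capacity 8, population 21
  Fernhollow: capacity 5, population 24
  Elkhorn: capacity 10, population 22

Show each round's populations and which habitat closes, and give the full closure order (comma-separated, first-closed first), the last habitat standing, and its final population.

Closure order: Fernhollow, Juniper, Elkhorn, Greywater
Last habitat: Ashgrove with 96 animals

Round 1: Ashgrove=9 Elkhorn=22 Fernhollow=24 Greywater=20 Juniper=21 → close Fernhollow (overflow 19)
  24÷4 = 6 each, +1 to first 0
Round 2: Ashgrove=15 Elkhorn=28 Greywater=26 Juniper=27 → close Juniper (overflow 19)
  27÷3 = 9 each, +1 to first 0
Round 3: Ashgrove=24 Elkhorn=37 Greywater=35 → close Elkhorn (overflow 27)
  37÷2 = 18 each, +1 to first 1
Round 4: Ashgrove=43 Greywater=53 → close Greywater (overflow 45)
  53÷1 = 53 each, +1 to first 0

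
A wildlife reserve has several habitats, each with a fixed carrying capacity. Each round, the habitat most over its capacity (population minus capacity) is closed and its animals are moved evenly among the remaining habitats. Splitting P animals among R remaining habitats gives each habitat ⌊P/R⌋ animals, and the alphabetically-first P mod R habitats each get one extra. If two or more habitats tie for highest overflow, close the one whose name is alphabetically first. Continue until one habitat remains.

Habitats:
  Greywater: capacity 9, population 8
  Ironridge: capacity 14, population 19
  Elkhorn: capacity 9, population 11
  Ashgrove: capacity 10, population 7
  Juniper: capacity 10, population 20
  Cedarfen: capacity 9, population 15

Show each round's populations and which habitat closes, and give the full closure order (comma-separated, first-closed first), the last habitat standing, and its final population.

Closure order: Juniper, Cedarfen, Ironridge, Elkhorn, Greywater
Last habitat: Ashgrove with 80 animals

Round 1: Ashgrove=7 Cedarfen=15 Elkhorn=11 Greywater=8 Ironridge=19 Juniper=20 → close Juniper (overflow 10)
  20÷5 = 4 each, +1 to first 0
Round 2: Ashgrove=11 Cedarfen=19 Elkhorn=15 Greywater=12 Ironridge=23 → close Cedarfen (overflow 10)
  19÷4 = 4 each, +1 to first 3
Round 3: Ashgrove=16 Elkhorn=20 Greywater=17 Ironridge=27 → close Ironridge (overflow 13)
  27÷3 = 9 each, +1 to first 0
Round 4: Ashgrove=25 Elkhorn=29 Greywater=26 → close Elkhorn (overflow 20)
  29÷2 = 14 each, +1 to first 1
Round 5: Ashgrove=40 Greywater=40 → close Greywater (overflow 31)
  40÷1 = 40 each, +1 to first 0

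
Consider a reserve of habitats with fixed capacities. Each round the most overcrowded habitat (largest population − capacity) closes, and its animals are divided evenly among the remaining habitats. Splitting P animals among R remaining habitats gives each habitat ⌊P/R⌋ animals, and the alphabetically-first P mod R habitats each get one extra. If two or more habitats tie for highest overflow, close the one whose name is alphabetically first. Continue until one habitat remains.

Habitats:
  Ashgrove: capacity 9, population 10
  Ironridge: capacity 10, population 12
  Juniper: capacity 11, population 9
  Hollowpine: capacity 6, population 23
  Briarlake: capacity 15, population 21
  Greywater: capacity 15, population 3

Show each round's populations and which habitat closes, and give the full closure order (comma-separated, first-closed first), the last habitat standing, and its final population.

Round 1: Ashgrove=10 Briarlake=21 Greywater=3 Hollowpine=23 Ironridge=12 Juniper=9 → close Hollowpine (overflow 17)
  23÷5 = 4 each, +1 to first 3
Round 2: Ashgrove=15 Briarlake=26 Greywater=8 Ironridge=16 Juniper=13 → close Briarlake (overflow 11)
  26÷4 = 6 each, +1 to first 2
Round 3: Ashgrove=22 Greywater=15 Ironridge=22 Juniper=19 → close Ashgrove (overflow 13)
  22÷3 = 7 each, +1 to first 1
Round 4: Greywater=23 Ironridge=29 Juniper=26 → close Ironridge (overflow 19)
  29÷2 = 14 each, +1 to first 1
Round 5: Greywater=38 Juniper=40 → close Juniper (overflow 29)
  40÷1 = 40 each, +1 to first 0

Closure order: Hollowpine, Briarlake, Ashgrove, Ironridge, Juniper
Last habitat: Greywater with 78 animals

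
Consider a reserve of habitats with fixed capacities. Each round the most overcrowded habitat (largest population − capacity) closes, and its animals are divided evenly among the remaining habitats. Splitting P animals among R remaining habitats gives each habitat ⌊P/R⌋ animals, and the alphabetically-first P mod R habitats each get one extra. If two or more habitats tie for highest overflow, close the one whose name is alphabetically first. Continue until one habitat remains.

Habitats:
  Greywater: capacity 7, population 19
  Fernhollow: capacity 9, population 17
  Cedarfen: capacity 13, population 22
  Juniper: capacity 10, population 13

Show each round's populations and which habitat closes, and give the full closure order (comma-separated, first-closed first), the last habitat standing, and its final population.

Closure order: Greywater, Cedarfen, Fernhollow
Last habitat: Juniper with 71 animals

Round 1: Cedarfen=22 Fernhollow=17 Greywater=19 Juniper=13 → close Greywater (overflow 12)
  19÷3 = 6 each, +1 to first 1
Round 2: Cedarfen=29 Fernhollow=23 Juniper=19 → close Cedarfen (overflow 16)
  29÷2 = 14 each, +1 to first 1
Round 3: Fernhollow=38 Juniper=33 → close Fernhollow (overflow 29)
  38÷1 = 38 each, +1 to first 0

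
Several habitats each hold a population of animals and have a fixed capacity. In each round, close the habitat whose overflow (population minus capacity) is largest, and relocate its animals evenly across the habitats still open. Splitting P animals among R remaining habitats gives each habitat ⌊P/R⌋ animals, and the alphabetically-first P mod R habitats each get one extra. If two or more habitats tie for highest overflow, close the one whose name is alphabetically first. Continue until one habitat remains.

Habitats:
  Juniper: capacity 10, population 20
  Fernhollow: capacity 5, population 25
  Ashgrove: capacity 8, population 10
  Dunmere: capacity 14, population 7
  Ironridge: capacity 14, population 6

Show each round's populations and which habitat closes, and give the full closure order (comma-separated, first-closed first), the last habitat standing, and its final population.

Closure order: Fernhollow, Juniper, Ashgrove, Dunmere
Last habitat: Ironridge with 68 animals

Round 1: Ashgrove=10 Dunmere=7 Fernhollow=25 Ironridge=6 Juniper=20 → close Fernhollow (overflow 20)
  25÷4 = 6 each, +1 to first 1
Round 2: Ashgrove=17 Dunmere=13 Ironridge=12 Juniper=26 → close Juniper (overflow 16)
  26÷3 = 8 each, +1 to first 2
Round 3: Ashgrove=26 Dunmere=22 Ironridge=20 → close Ashgrove (overflow 18)
  26÷2 = 13 each, +1 to first 0
Round 4: Dunmere=35 Ironridge=33 → close Dunmere (overflow 21)
  35÷1 = 35 each, +1 to first 0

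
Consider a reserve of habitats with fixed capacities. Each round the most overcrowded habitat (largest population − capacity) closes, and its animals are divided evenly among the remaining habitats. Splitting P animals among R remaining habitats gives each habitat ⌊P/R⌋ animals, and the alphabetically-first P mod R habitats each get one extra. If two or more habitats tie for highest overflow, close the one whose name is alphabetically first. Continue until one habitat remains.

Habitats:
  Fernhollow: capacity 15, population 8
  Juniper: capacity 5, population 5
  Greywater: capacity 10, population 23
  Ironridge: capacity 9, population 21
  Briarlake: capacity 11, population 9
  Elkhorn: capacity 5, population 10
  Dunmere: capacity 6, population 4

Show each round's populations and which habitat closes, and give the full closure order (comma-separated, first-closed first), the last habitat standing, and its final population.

Round 1: Briarlake=9 Dunmere=4 Elkhorn=10 Fernhollow=8 Greywater=23 Ironridge=21 Juniper=5 → close Greywater (overflow 13)
  23÷6 = 3 each, +1 to first 5
Round 2: Briarlake=13 Dunmere=8 Elkhorn=14 Fernhollow=12 Ironridge=25 Juniper=8 → close Ironridge (overflow 16)
  25÷5 = 5 each, +1 to first 0
Round 3: Briarlake=18 Dunmere=13 Elkhorn=19 Fernhollow=17 Juniper=13 → close Elkhorn (overflow 14)
  19÷4 = 4 each, +1 to first 3
Round 4: Briarlake=23 Dunmere=18 Fernhollow=22 Juniper=17 → close Briarlake (overflow 12)
  23÷3 = 7 each, +1 to first 2
Round 5: Dunmere=26 Fernhollow=30 Juniper=24 → close Dunmere (overflow 20)
  26÷2 = 13 each, +1 to first 0
Round 6: Fernhollow=43 Juniper=37 → close Juniper (overflow 32)
  37÷1 = 37 each, +1 to first 0

Closure order: Greywater, Ironridge, Elkhorn, Briarlake, Dunmere, Juniper
Last habitat: Fernhollow with 80 animals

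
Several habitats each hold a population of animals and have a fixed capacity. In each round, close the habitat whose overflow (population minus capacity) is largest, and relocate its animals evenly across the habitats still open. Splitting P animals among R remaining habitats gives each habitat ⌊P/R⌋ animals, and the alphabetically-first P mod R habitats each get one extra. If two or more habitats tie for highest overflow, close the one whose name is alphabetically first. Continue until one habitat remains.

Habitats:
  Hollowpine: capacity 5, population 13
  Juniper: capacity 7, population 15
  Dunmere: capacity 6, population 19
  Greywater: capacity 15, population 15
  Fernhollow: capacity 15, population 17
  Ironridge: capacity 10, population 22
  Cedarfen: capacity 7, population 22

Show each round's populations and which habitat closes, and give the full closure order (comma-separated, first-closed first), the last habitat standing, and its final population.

Round 1: Cedarfen=22 Dunmere=19 Fernhollow=17 Greywater=15 Hollowpine=13 Ironridge=22 Juniper=15 → close Cedarfen (overflow 15)
  22÷6 = 3 each, +1 to first 4
Round 2: Dunmere=23 Fernhollow=21 Greywater=19 Hollowpine=17 Ironridge=25 Juniper=18 → close Dunmere (overflow 17)
  23÷5 = 4 each, +1 to first 3
Round 3: Fernhollow=26 Greywater=24 Hollowpine=22 Ironridge=29 Juniper=22 → close Ironridge (overflow 19)
  29÷4 = 7 each, +1 to first 1
Round 4: Fernhollow=34 Greywater=31 Hollowpine=29 Juniper=29 → close Hollowpine (overflow 24)
  29÷3 = 9 each, +1 to first 2
Round 5: Fernhollow=44 Greywater=41 Juniper=38 → close Juniper (overflow 31)
  38÷2 = 19 each, +1 to first 0
Round 6: Fernhollow=63 Greywater=60 → close Fernhollow (overflow 48)
  63÷1 = 63 each, +1 to first 0

Closure order: Cedarfen, Dunmere, Ironridge, Hollowpine, Juniper, Fernhollow
Last habitat: Greywater with 123 animals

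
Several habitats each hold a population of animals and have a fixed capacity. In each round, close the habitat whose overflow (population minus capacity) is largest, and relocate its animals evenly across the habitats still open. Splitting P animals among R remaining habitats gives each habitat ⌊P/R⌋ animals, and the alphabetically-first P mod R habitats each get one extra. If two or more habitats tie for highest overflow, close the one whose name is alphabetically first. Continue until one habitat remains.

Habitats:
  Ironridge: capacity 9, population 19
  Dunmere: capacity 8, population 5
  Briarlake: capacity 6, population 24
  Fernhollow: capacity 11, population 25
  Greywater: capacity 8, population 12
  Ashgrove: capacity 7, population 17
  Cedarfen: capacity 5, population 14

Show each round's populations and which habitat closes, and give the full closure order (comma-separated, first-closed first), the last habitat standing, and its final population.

Round 1: Ashgrove=17 Briarlake=24 Cedarfen=14 Dunmere=5 Fernhollow=25 Greywater=12 Ironridge=19 → close Briarlake (overflow 18)
  24÷6 = 4 each, +1 to first 0
Round 2: Ashgrove=21 Cedarfen=18 Dunmere=9 Fernhollow=29 Greywater=16 Ironridge=23 → close Fernhollow (overflow 18)
  29÷5 = 5 each, +1 to first 4
Round 3: Ashgrove=27 Cedarfen=24 Dunmere=15 Greywater=22 Ironridge=28 → close Ashgrove (overflow 20)
  27÷4 = 6 each, +1 to first 3
Round 4: Cedarfen=31 Dunmere=22 Greywater=29 Ironridge=34 → close Cedarfen (overflow 26)
  31÷3 = 10 each, +1 to first 1
Round 5: Dunmere=33 Greywater=39 Ironridge=44 → close Ironridge (overflow 35)
  44÷2 = 22 each, +1 to first 0
Round 6: Dunmere=55 Greywater=61 → close Greywater (overflow 53)
  61÷1 = 61 each, +1 to first 0

Closure order: Briarlake, Fernhollow, Ashgrove, Cedarfen, Ironridge, Greywater
Last habitat: Dunmere with 116 animals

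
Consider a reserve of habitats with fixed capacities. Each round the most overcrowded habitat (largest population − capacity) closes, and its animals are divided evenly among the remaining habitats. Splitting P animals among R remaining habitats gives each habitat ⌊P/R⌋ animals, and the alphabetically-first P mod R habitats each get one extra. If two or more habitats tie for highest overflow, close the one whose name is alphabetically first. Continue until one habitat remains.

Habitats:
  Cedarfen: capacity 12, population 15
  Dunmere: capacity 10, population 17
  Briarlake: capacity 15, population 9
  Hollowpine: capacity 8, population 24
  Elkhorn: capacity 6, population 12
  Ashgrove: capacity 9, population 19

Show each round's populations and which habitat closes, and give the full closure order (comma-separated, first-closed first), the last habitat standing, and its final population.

Round 1: Ashgrove=19 Briarlake=9 Cedarfen=15 Dunmere=17 Elkhorn=12 Hollowpine=24 → close Hollowpine (overflow 16)
  24÷5 = 4 each, +1 to first 4
Round 2: Ashgrove=24 Briarlake=14 Cedarfen=20 Dunmere=22 Elkhorn=16 → close Ashgrove (overflow 15)
  24÷4 = 6 each, +1 to first 0
Round 3: Briarlake=20 Cedarfen=26 Dunmere=28 Elkhorn=22 → close Dunmere (overflow 18)
  28÷3 = 9 each, +1 to first 1
Round 4: Briarlake=30 Cedarfen=35 Elkhorn=31 → close Elkhorn (overflow 25)
  31÷2 = 15 each, +1 to first 1
Round 5: Briarlake=46 Cedarfen=50 → close Cedarfen (overflow 38)
  50÷1 = 50 each, +1 to first 0

Closure order: Hollowpine, Ashgrove, Dunmere, Elkhorn, Cedarfen
Last habitat: Briarlake with 96 animals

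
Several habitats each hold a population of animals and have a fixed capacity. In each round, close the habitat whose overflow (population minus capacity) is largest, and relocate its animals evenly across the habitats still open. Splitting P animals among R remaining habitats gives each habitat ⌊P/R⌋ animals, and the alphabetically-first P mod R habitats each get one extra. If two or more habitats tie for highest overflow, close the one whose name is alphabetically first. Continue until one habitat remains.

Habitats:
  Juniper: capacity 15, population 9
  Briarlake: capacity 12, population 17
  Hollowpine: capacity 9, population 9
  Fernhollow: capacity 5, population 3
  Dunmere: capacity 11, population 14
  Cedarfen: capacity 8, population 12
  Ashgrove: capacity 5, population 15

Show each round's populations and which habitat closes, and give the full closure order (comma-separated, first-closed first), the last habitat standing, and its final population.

Round 1: Ashgrove=15 Briarlake=17 Cedarfen=12 Dunmere=14 Fernhollow=3 Hollowpine=9 Juniper=9 → close Ashgrove (overflow 10)
  15÷6 = 2 each, +1 to first 3
Round 2: Briarlake=20 Cedarfen=15 Dunmere=17 Fernhollow=5 Hollowpine=11 Juniper=11 → close Briarlake (overflow 8)
  20÷5 = 4 each, +1 to first 0
Round 3: Cedarfen=19 Dunmere=21 Fernhollow=9 Hollowpine=15 Juniper=15 → close Cedarfen (overflow 11)
  19÷4 = 4 each, +1 to first 3
Round 4: Dunmere=26 Fernhollow=14 Hollowpine=20 Juniper=19 → close Dunmere (overflow 15)
  26÷3 = 8 each, +1 to first 2
Round 5: Fernhollow=23 Hollowpine=29 Juniper=27 → close Hollowpine (overflow 20)
  29÷2 = 14 each, +1 to first 1
Round 6: Fernhollow=38 Juniper=41 → close Fernhollow (overflow 33)
  38÷1 = 38 each, +1 to first 0

Closure order: Ashgrove, Briarlake, Cedarfen, Dunmere, Hollowpine, Fernhollow
Last habitat: Juniper with 79 animals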